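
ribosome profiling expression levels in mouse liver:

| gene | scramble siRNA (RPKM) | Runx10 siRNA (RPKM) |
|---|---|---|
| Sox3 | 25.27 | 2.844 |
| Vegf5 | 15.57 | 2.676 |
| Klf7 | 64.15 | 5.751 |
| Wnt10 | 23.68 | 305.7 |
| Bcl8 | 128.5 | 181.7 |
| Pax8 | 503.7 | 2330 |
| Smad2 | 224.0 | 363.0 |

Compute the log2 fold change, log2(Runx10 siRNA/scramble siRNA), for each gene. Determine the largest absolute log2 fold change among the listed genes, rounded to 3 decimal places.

log2(2.844/25.27) = -3.151  (Sox3)
log2(2.676/15.57) = -2.541  (Vegf5)
log2(5.751/64.15) = -3.480  (Klf7)
log2(305.7/23.68) = 3.690  (Wnt10)
log2(181.7/128.5) = 0.500  (Bcl8)
log2(2330/503.7) = 2.210  (Pax8)
log2(363.0/224.0) = 0.696  (Smad2)
The largest magnitude belongs to Wnt10.

3.690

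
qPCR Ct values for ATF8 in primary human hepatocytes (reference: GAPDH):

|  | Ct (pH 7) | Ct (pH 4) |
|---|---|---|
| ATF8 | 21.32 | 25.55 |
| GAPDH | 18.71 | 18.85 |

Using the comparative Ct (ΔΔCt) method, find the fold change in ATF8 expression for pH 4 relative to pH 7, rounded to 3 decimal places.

0.059

ΔCt(pH 7) = 21.320 − 18.710 = 2.610
ΔCt(pH 4) = 25.550 − 18.850 = 6.700
ΔΔCt = 6.700 − 2.610 = 4.090
Fold change = 2^(−4.090) = 0.0587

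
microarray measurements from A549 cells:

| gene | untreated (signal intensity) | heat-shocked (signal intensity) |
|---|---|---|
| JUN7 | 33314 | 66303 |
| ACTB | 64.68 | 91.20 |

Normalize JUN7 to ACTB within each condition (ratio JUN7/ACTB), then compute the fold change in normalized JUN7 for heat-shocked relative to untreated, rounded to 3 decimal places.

JUN7/ACTB (untreated) = 33314 / 64.68 = 515.06
JUN7/ACTB (heat-shocked) = 66303 / 91.20 = 727.01
Fold change = 727.01 / 515.06 = 1.4115

1.412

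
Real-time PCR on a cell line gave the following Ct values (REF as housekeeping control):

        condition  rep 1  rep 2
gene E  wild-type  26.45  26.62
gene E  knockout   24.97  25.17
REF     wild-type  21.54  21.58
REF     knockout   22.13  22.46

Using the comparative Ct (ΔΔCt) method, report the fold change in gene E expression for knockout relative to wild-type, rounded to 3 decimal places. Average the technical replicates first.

Mean Ct: gene E wild-type 26.535; gene E knockout 25.070; REF wild-type 21.560; REF knockout 22.295
ΔCt(wild-type) = 26.535 − 21.560 = 4.975
ΔCt(knockout) = 25.070 − 22.295 = 2.775
ΔΔCt = 2.775 − 4.975 = -2.200
Fold change = 2^(−(-2.200)) = 2^2.200 = 4.5948

4.595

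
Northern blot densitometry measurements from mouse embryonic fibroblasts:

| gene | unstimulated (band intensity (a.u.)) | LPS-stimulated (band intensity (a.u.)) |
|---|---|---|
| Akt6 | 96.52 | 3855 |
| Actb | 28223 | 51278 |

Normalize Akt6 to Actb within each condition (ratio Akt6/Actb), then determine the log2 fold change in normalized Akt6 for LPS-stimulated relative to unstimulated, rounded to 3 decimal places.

Akt6/Actb (unstimulated) = 96.52 / 28223 = 0.0034199
Akt6/Actb (LPS-stimulated) = 3855 / 51278 = 0.075178
Fold change = 0.075178 / 0.0034199 = 21.9826
log2(21.9826) = 4.4583

4.458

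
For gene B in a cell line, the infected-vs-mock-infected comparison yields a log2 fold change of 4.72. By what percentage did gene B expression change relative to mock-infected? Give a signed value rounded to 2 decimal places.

2535.49%

Fold change = 2^(4.72) = 26.3549
Percent change = (FC − 1) × 100% = (26.3549 − 1) × 100 = 2535.49%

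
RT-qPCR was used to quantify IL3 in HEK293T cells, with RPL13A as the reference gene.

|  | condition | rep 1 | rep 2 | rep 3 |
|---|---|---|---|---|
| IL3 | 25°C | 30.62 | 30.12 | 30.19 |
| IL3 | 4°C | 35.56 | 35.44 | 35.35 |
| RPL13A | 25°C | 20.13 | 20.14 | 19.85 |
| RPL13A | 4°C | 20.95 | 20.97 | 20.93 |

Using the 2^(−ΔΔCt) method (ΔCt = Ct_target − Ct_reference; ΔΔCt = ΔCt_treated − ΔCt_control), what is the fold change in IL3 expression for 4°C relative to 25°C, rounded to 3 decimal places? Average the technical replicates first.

Mean Ct: IL3 25°C 30.310; IL3 4°C 35.450; RPL13A 25°C 20.040; RPL13A 4°C 20.950
ΔCt(25°C) = 30.310 − 20.040 = 10.270
ΔCt(4°C) = 35.450 − 20.950 = 14.500
ΔΔCt = 14.500 − 10.270 = 4.230
Fold change = 2^(−4.230) = 0.0533

0.053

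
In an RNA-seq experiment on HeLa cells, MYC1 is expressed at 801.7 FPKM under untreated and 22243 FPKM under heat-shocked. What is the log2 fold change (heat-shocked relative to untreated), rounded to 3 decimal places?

4.794

Fold change = 22243 / 801.7 = 27.7448
log2(27.7448) = 4.7941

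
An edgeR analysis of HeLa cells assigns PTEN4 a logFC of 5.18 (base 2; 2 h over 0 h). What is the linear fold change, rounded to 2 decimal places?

Fold change = 2^(5.18) = 36.252

36.25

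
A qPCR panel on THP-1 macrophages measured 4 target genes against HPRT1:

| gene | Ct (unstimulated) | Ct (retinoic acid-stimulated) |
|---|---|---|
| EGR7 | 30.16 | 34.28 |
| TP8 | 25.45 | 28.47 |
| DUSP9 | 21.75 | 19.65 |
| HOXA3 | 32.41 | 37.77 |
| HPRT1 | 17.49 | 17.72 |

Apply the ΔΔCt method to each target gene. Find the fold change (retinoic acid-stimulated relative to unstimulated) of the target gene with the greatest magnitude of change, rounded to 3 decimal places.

EGR7: ΔΔCt = (34.28−17.72) − (30.16−17.49) = 16.56 − 12.67 = 3.89; fold change = 2^-3.89 = 0.067
TP8: ΔΔCt = (28.47−17.72) − (25.45−17.49) = 10.75 − 7.96 = 2.79; fold change = 2^-2.79 = 0.145
DUSP9: ΔΔCt = (19.65−17.72) − (21.75−17.49) = 1.93 − 4.26 = -2.33; fold change = 2^2.33 = 5.028
HOXA3: ΔΔCt = (37.77−17.72) − (32.41−17.49) = 20.05 − 14.92 = 5.13; fold change = 2^-5.13 = 0.029
HOXA3 has the largest |ΔΔCt| = 5.13.

0.029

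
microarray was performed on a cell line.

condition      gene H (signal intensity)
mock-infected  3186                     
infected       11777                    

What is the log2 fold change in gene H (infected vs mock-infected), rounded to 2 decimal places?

1.89

Fold change = 11777 / 3186 = 3.6965
log2(3.6965) = 1.886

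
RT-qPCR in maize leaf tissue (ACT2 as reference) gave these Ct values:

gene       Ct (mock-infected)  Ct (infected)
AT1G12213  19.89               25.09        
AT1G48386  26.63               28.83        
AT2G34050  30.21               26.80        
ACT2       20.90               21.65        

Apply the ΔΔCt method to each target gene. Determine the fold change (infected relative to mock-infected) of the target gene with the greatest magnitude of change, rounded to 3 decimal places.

AT1G12213: ΔΔCt = (25.09−21.65) − (19.89−20.90) = 3.44 − (-1.01) = 4.45; fold change = 2^-4.45 = 0.046
AT1G48386: ΔΔCt = (28.83−21.65) − (26.63−20.90) = 7.18 − 5.73 = 1.45; fold change = 2^-1.45 = 0.366
AT2G34050: ΔΔCt = (26.80−21.65) − (30.21−20.90) = 5.15 − 9.31 = -4.16; fold change = 2^4.16 = 17.877
AT1G12213 has the largest |ΔΔCt| = 4.45.

0.046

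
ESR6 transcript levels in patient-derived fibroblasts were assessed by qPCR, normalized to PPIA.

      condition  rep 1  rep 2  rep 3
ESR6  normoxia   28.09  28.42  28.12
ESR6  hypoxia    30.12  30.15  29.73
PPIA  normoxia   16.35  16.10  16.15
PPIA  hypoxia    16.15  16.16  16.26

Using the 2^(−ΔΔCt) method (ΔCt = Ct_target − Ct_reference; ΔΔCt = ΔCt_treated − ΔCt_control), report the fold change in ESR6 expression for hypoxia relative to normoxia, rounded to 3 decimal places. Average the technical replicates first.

0.287

Mean Ct: ESR6 normoxia 28.210; ESR6 hypoxia 30.000; PPIA normoxia 16.200; PPIA hypoxia 16.190
ΔCt(normoxia) = 28.210 − 16.200 = 12.010
ΔCt(hypoxia) = 30.000 − 16.190 = 13.810
ΔΔCt = 13.810 − 12.010 = 1.800
Fold change = 2^(−1.800) = 0.2872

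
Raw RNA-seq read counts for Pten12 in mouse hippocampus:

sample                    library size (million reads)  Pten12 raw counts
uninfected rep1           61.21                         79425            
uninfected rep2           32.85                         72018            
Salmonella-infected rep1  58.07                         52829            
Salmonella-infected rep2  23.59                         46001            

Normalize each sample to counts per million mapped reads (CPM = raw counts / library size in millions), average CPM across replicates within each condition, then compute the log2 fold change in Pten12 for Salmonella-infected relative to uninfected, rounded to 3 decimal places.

CPM(uninfected rep1) = 79425 / 61.21 = 1297.5821
CPM(uninfected rep2) = 72018 / 32.85 = 2192.3288
CPM(Salmonella-infected rep1) = 52829 / 58.07 = 909.7469
CPM(Salmonella-infected rep2) = 46001 / 23.59 = 1950.0212
mean CPM(uninfected) = 1744.9554; mean CPM(Salmonella-infected) = 1429.8840
Fold change = 1429.8840 / 1744.9554 = 0.81944
log2(0.81944) = -0.2873

-0.287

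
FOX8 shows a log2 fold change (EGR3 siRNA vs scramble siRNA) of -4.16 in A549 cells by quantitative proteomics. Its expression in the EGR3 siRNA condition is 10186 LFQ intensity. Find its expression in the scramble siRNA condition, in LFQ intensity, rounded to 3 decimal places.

182090.989

Fold change = 2^(-4.16) = 0.0559
scramble siRNA expression = 10186 / 0.0559 = 182090.989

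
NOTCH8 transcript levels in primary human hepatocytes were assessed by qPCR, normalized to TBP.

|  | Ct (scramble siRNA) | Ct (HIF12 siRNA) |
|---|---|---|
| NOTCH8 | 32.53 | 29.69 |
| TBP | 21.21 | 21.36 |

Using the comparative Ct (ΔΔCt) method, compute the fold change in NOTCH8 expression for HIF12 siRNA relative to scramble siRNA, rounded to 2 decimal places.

7.94

ΔCt(scramble siRNA) = 32.530 − 21.210 = 11.320
ΔCt(HIF12 siRNA) = 29.690 − 21.360 = 8.330
ΔΔCt = 8.330 − 11.320 = -2.990
Fold change = 2^(−(-2.990)) = 2^2.990 = 7.945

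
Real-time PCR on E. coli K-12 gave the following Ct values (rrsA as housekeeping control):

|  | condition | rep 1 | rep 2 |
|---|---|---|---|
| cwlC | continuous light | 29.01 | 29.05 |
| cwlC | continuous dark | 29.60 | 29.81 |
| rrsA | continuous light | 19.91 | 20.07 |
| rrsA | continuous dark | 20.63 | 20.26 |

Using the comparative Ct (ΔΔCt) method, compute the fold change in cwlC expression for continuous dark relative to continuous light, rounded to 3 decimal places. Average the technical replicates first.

0.859

Mean Ct: cwlC continuous light 29.030; cwlC continuous dark 29.705; rrsA continuous light 19.990; rrsA continuous dark 20.445
ΔCt(continuous light) = 29.030 − 19.990 = 9.040
ΔCt(continuous dark) = 29.705 − 20.445 = 9.260
ΔΔCt = 9.260 − 9.040 = 0.220
Fold change = 2^(−0.220) = 0.8586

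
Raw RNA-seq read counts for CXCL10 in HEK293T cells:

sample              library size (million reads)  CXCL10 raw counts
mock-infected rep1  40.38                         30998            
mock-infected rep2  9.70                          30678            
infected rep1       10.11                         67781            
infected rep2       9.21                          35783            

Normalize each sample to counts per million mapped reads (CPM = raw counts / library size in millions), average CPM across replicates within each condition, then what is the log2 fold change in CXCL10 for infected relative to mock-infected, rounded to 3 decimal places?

1.430

CPM(mock-infected rep1) = 30998 / 40.38 = 767.6573
CPM(mock-infected rep2) = 30678 / 9.70 = 3162.6804
CPM(infected rep1) = 67781 / 10.11 = 6704.3521
CPM(infected rep2) = 35783 / 9.21 = 3885.2334
mean CPM(mock-infected) = 1965.1688; mean CPM(infected) = 5294.7928
Fold change = 5294.7928 / 1965.1688 = 2.69432
log2(2.69432) = 1.4299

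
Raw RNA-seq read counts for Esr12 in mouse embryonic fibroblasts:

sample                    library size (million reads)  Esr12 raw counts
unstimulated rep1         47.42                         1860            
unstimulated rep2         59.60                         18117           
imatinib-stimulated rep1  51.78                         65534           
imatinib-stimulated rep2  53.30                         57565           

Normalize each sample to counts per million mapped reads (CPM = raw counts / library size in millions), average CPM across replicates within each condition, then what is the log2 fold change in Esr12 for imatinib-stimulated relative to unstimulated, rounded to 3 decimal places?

2.773

CPM(unstimulated rep1) = 1860 / 47.42 = 39.2240
CPM(unstimulated rep2) = 18117 / 59.60 = 303.9765
CPM(imatinib-stimulated rep1) = 65534 / 51.78 = 1265.6238
CPM(imatinib-stimulated rep2) = 57565 / 53.30 = 1080.0188
mean CPM(unstimulated) = 171.6002; mean CPM(imatinib-stimulated) = 1172.8213
Fold change = 1172.8213 / 171.6002 = 6.83461
log2(6.83461) = 2.7729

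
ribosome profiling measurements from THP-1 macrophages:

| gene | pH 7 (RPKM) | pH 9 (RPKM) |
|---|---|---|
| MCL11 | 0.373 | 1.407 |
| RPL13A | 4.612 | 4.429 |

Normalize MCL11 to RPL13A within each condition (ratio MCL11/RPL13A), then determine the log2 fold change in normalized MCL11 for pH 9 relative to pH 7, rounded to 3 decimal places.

1.974

MCL11/RPL13A (pH 7) = 0.373 / 4.612 = 0.080876
MCL11/RPL13A (pH 9) = 1.407 / 4.429 = 0.31768
Fold change = 0.31768 / 0.080876 = 3.9280
log2(3.9280) = 1.9738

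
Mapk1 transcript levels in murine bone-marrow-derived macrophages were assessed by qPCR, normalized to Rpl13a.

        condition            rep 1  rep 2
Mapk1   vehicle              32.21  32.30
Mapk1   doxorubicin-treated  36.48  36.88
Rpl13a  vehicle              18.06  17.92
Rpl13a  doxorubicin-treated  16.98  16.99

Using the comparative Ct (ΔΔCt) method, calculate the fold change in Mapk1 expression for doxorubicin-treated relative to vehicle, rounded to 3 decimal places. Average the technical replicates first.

Mean Ct: Mapk1 vehicle 32.255; Mapk1 doxorubicin-treated 36.680; Rpl13a vehicle 17.990; Rpl13a doxorubicin-treated 16.985
ΔCt(vehicle) = 32.255 − 17.990 = 14.265
ΔCt(doxorubicin-treated) = 36.680 − 16.985 = 19.695
ΔΔCt = 19.695 − 14.265 = 5.430
Fold change = 2^(−5.430) = 0.0232

0.023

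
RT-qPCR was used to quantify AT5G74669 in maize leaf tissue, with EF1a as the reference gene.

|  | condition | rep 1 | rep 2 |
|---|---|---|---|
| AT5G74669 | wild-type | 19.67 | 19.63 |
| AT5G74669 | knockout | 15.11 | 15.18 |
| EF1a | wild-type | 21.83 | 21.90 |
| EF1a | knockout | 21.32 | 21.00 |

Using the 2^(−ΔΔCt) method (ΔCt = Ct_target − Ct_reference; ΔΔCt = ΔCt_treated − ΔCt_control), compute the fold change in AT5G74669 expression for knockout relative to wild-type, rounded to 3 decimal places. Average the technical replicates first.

Mean Ct: AT5G74669 wild-type 19.650; AT5G74669 knockout 15.145; EF1a wild-type 21.865; EF1a knockout 21.160
ΔCt(wild-type) = 19.650 − 21.865 = -2.215
ΔCt(knockout) = 15.145 − 21.160 = -6.015
ΔΔCt = -6.015 − (-2.215) = -3.800
Fold change = 2^(−(-3.800)) = 2^3.800 = 13.9288

13.929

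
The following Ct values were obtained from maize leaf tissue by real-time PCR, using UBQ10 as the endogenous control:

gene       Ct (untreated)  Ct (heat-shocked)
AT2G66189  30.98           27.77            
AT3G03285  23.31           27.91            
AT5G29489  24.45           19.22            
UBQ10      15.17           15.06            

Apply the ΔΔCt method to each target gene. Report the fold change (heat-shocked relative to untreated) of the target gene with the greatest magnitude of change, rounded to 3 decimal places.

34.776

AT2G66189: ΔΔCt = (27.77−15.06) − (30.98−15.17) = 12.71 − 15.81 = -3.10; fold change = 2^3.10 = 8.574
AT3G03285: ΔΔCt = (27.91−15.06) − (23.31−15.17) = 12.85 − 8.14 = 4.71; fold change = 2^-4.71 = 0.038
AT5G29489: ΔΔCt = (19.22−15.06) − (24.45−15.17) = 4.16 − 9.28 = -5.12; fold change = 2^5.12 = 34.776
AT5G29489 has the largest |ΔΔCt| = 5.12.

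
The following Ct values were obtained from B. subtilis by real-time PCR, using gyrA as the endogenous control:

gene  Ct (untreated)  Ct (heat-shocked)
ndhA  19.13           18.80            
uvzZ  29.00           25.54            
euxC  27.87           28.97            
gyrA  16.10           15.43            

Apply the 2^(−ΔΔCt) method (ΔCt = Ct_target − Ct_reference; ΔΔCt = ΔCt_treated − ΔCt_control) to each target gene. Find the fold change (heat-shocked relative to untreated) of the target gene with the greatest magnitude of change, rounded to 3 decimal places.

6.916

ndhA: ΔΔCt = (18.80−15.43) − (19.13−16.10) = 3.37 − 3.03 = 0.34; fold change = 2^-0.34 = 0.790
uvzZ: ΔΔCt = (25.54−15.43) − (29.00−16.10) = 10.11 − 12.90 = -2.79; fold change = 2^2.79 = 6.916
euxC: ΔΔCt = (28.97−15.43) − (27.87−16.10) = 13.54 − 11.77 = 1.77; fold change = 2^-1.77 = 0.293
uvzZ has the largest |ΔΔCt| = 2.79.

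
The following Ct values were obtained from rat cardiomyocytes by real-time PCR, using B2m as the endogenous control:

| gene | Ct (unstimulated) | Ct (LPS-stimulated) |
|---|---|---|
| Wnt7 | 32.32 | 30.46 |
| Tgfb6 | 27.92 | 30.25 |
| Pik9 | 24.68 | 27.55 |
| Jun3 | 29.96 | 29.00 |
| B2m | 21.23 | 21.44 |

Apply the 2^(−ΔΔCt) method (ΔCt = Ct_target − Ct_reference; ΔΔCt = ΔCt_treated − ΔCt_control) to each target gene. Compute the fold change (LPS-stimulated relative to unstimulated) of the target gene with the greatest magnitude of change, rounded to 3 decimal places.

Wnt7: ΔΔCt = (30.46−21.44) − (32.32−21.23) = 9.02 − 11.09 = -2.07; fold change = 2^2.07 = 4.199
Tgfb6: ΔΔCt = (30.25−21.44) − (27.92−21.23) = 8.81 − 6.69 = 2.12; fold change = 2^-2.12 = 0.230
Pik9: ΔΔCt = (27.55−21.44) − (24.68−21.23) = 6.11 − 3.45 = 2.66; fold change = 2^-2.66 = 0.158
Jun3: ΔΔCt = (29.00−21.44) − (29.96−21.23) = 7.56 − 8.73 = -1.17; fold change = 2^1.17 = 2.250
Pik9 has the largest |ΔΔCt| = 2.66.

0.158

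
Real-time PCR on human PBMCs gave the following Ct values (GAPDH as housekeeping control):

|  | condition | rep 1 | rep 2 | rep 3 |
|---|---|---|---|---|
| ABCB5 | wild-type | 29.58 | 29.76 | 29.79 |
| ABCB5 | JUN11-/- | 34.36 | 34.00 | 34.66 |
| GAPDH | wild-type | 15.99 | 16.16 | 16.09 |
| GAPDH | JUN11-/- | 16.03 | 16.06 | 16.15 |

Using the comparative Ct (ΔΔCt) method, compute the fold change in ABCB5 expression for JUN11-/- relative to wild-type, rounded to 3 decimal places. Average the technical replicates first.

0.040

Mean Ct: ABCB5 wild-type 29.710; ABCB5 JUN11-/- 34.340; GAPDH wild-type 16.080; GAPDH JUN11-/- 16.080
ΔCt(wild-type) = 29.710 − 16.080 = 13.630
ΔCt(JUN11-/-) = 34.340 − 16.080 = 18.260
ΔΔCt = 18.260 − 13.630 = 4.630
Fold change = 2^(−4.630) = 0.0404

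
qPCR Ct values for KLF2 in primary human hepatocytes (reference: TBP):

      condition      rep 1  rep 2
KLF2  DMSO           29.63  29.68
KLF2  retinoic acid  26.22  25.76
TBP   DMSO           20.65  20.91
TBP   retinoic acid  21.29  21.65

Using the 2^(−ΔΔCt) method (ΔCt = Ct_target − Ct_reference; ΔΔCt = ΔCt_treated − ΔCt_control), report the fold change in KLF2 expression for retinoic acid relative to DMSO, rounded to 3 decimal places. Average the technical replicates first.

Mean Ct: KLF2 DMSO 29.655; KLF2 retinoic acid 25.990; TBP DMSO 20.780; TBP retinoic acid 21.470
ΔCt(DMSO) = 29.655 − 20.780 = 8.875
ΔCt(retinoic acid) = 25.990 − 21.470 = 4.520
ΔΔCt = 4.520 − 8.875 = -4.355
Fold change = 2^(−(-4.355)) = 2^4.355 = 20.4638

20.464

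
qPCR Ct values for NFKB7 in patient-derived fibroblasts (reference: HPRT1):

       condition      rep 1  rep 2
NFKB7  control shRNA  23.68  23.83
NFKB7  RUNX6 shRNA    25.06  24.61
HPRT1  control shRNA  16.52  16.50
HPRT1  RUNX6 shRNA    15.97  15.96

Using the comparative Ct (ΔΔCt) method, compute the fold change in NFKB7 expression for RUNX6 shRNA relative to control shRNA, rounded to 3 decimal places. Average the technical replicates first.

0.324

Mean Ct: NFKB7 control shRNA 23.755; NFKB7 RUNX6 shRNA 24.835; HPRT1 control shRNA 16.510; HPRT1 RUNX6 shRNA 15.965
ΔCt(control shRNA) = 23.755 − 16.510 = 7.245
ΔCt(RUNX6 shRNA) = 24.835 − 15.965 = 8.870
ΔΔCt = 8.870 − 7.245 = 1.625
Fold change = 2^(−1.625) = 0.3242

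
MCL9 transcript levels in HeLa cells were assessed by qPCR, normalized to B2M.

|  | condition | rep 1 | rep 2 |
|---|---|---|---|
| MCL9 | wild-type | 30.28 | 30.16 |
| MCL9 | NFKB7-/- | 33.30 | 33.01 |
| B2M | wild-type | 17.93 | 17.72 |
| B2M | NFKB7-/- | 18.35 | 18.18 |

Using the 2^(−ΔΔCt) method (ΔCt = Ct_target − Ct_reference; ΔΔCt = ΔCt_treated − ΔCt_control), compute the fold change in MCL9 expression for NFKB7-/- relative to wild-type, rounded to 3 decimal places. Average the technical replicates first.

Mean Ct: MCL9 wild-type 30.220; MCL9 NFKB7-/- 33.155; B2M wild-type 17.825; B2M NFKB7-/- 18.265
ΔCt(wild-type) = 30.220 − 17.825 = 12.395
ΔCt(NFKB7-/-) = 33.155 − 18.265 = 14.890
ΔΔCt = 14.890 − 12.395 = 2.495
Fold change = 2^(−2.495) = 0.1774

0.177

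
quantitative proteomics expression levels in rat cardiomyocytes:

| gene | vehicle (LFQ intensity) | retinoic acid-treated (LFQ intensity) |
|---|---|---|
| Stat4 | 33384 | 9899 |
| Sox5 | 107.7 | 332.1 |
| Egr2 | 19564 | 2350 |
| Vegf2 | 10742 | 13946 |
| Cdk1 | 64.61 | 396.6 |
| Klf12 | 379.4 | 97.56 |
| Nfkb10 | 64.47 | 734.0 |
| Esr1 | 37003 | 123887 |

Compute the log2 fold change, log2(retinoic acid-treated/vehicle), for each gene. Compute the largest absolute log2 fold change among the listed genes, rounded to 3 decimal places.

3.509

log2(9899/33384) = -1.754  (Stat4)
log2(332.1/107.7) = 1.625  (Sox5)
log2(2350/19564) = -3.057  (Egr2)
log2(13946/10742) = 0.377  (Vegf2)
log2(396.6/64.61) = 2.618  (Cdk1)
log2(97.56/379.4) = -1.959  (Klf12)
log2(734.0/64.47) = 3.509  (Nfkb10)
log2(123887/37003) = 1.743  (Esr1)
The largest magnitude belongs to Nfkb10.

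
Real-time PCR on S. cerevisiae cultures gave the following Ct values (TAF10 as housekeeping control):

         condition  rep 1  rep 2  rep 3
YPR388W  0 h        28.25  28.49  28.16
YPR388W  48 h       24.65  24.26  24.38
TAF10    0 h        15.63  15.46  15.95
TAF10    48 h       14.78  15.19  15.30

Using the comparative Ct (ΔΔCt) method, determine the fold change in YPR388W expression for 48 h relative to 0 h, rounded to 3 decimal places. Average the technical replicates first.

9.714

Mean Ct: YPR388W 0 h 28.300; YPR388W 48 h 24.430; TAF10 0 h 15.680; TAF10 48 h 15.090
ΔCt(0 h) = 28.300 − 15.680 = 12.620
ΔCt(48 h) = 24.430 − 15.090 = 9.340
ΔΔCt = 9.340 − 12.620 = -3.280
Fold change = 2^(−(-3.280)) = 2^3.280 = 9.7136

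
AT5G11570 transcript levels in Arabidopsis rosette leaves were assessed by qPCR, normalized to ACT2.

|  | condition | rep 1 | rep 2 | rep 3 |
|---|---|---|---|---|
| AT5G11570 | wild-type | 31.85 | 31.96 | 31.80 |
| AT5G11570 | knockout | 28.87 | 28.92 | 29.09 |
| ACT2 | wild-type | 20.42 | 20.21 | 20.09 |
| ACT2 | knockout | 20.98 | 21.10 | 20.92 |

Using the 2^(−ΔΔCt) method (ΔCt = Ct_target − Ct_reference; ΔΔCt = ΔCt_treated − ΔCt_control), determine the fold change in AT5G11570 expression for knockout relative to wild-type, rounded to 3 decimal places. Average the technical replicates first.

12.729

Mean Ct: AT5G11570 wild-type 31.870; AT5G11570 knockout 28.960; ACT2 wild-type 20.240; ACT2 knockout 21.000
ΔCt(wild-type) = 31.870 − 20.240 = 11.630
ΔCt(knockout) = 28.960 − 21.000 = 7.960
ΔΔCt = 7.960 − 11.630 = -3.670
Fold change = 2^(−(-3.670)) = 2^3.670 = 12.7286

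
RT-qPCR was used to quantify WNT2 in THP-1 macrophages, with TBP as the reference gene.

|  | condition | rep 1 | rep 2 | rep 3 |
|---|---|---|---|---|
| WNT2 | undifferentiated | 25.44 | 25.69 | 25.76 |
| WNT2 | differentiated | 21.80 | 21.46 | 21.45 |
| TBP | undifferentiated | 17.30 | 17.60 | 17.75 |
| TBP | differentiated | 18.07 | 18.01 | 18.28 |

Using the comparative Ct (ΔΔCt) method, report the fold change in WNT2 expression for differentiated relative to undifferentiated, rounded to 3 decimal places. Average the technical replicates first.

24.761

Mean Ct: WNT2 undifferentiated 25.630; WNT2 differentiated 21.570; TBP undifferentiated 17.550; TBP differentiated 18.120
ΔCt(undifferentiated) = 25.630 − 17.550 = 8.080
ΔCt(differentiated) = 21.570 − 18.120 = 3.450
ΔΔCt = 3.450 − 8.080 = -4.630
Fold change = 2^(−(-4.630)) = 2^4.630 = 24.7610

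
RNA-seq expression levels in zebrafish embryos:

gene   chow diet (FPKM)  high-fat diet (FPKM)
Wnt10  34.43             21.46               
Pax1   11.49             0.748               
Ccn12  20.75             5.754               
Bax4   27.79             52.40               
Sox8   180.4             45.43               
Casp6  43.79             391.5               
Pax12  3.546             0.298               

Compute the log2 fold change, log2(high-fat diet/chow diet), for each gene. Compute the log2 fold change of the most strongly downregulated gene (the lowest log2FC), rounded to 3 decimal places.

-3.941

log2(21.46/34.43) = -0.682  (Wnt10)
log2(0.748/11.49) = -3.941  (Pax1)
log2(5.754/20.75) = -1.850  (Ccn12)
log2(52.40/27.79) = 0.915  (Bax4)
log2(45.43/180.4) = -1.989  (Sox8)
log2(391.5/43.79) = 3.160  (Casp6)
log2(0.298/3.546) = -3.573  (Pax12)
Pax1 is most strongly downregulated.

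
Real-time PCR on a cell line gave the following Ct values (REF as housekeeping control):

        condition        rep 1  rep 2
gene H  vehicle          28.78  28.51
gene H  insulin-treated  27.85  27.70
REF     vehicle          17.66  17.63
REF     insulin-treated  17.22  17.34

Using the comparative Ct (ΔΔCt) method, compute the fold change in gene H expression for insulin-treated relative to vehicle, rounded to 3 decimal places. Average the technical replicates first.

1.419

Mean Ct: gene H vehicle 28.645; gene H insulin-treated 27.775; REF vehicle 17.645; REF insulin-treated 17.280
ΔCt(vehicle) = 28.645 − 17.645 = 11.000
ΔCt(insulin-treated) = 27.775 − 17.280 = 10.495
ΔΔCt = 10.495 − 11.000 = -0.505
Fold change = 2^(−(-0.505)) = 2^0.505 = 1.4191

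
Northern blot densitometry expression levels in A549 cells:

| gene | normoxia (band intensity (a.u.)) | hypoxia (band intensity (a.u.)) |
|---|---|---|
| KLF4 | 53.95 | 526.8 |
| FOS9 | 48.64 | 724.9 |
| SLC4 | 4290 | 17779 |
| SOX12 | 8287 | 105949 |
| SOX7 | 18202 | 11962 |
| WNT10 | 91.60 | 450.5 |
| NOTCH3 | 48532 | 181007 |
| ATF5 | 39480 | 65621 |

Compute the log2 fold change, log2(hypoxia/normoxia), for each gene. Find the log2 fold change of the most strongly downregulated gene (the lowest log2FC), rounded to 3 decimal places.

log2(526.8/53.95) = 3.288  (KLF4)
log2(724.9/48.64) = 3.898  (FOS9)
log2(17779/4290) = 2.051  (SLC4)
log2(105949/8287) = 3.676  (SOX12)
log2(11962/18202) = -0.606  (SOX7)
log2(450.5/91.60) = 2.298  (WNT10)
log2(181007/48532) = 1.899  (NOTCH3)
log2(65621/39480) = 0.733  (ATF5)
SOX7 is most strongly downregulated.

-0.606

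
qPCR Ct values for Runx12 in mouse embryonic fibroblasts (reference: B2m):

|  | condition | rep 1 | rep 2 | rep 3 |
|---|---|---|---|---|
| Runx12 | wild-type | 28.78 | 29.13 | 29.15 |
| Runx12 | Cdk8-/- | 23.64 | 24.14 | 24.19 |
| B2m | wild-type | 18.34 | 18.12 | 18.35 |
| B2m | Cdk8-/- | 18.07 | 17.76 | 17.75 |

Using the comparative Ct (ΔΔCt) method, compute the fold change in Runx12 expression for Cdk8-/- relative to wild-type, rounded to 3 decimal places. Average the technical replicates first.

Mean Ct: Runx12 wild-type 29.020; Runx12 Cdk8-/- 23.990; B2m wild-type 18.270; B2m Cdk8-/- 17.860
ΔCt(wild-type) = 29.020 − 18.270 = 10.750
ΔCt(Cdk8-/-) = 23.990 − 17.860 = 6.130
ΔΔCt = 6.130 − 10.750 = -4.620
Fold change = 2^(−(-4.620)) = 2^4.620 = 24.5900

24.590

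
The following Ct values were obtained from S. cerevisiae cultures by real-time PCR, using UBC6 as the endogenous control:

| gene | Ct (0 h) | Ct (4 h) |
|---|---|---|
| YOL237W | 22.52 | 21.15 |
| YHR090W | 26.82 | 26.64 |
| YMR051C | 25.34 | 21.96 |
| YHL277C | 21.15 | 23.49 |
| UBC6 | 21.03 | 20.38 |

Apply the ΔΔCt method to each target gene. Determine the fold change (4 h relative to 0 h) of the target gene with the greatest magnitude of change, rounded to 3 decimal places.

0.126

YOL237W: ΔΔCt = (21.15−20.38) − (22.52−21.03) = 0.77 − 1.49 = -0.72; fold change = 2^0.72 = 1.647
YHR090W: ΔΔCt = (26.64−20.38) − (26.82−21.03) = 6.26 − 5.79 = 0.47; fold change = 2^-0.47 = 0.722
YMR051C: ΔΔCt = (21.96−20.38) − (25.34−21.03) = 1.58 − 4.31 = -2.73; fold change = 2^2.73 = 6.635
YHL277C: ΔΔCt = (23.49−20.38) − (21.15−21.03) = 3.11 − 0.12 = 2.99; fold change = 2^-2.99 = 0.126
YHL277C has the largest |ΔΔCt| = 2.99.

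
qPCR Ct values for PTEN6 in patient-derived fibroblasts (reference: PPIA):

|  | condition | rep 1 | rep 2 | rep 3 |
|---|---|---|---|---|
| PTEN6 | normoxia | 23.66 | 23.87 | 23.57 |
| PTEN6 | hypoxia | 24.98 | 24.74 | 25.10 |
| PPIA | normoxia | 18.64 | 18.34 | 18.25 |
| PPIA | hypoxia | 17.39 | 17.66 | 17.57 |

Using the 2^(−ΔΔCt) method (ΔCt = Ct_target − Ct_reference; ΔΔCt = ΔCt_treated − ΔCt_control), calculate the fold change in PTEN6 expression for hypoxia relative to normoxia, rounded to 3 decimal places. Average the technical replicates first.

Mean Ct: PTEN6 normoxia 23.700; PTEN6 hypoxia 24.940; PPIA normoxia 18.410; PPIA hypoxia 17.540
ΔCt(normoxia) = 23.700 − 18.410 = 5.290
ΔCt(hypoxia) = 24.940 − 17.540 = 7.400
ΔΔCt = 7.400 − 5.290 = 2.110
Fold change = 2^(−2.110) = 0.2316

0.232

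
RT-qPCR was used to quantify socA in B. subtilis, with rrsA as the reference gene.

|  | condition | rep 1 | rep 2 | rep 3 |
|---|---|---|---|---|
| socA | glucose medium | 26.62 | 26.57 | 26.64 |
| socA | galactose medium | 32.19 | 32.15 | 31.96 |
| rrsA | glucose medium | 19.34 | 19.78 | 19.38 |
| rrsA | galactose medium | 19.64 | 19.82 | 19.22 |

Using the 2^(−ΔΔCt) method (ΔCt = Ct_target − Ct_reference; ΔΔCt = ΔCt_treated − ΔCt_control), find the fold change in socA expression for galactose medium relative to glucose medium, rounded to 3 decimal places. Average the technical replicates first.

0.023

Mean Ct: socA glucose medium 26.610; socA galactose medium 32.100; rrsA glucose medium 19.500; rrsA galactose medium 19.560
ΔCt(glucose medium) = 26.610 − 19.500 = 7.110
ΔCt(galactose medium) = 32.100 − 19.560 = 12.540
ΔΔCt = 12.540 − 7.110 = 5.430
Fold change = 2^(−5.430) = 0.0232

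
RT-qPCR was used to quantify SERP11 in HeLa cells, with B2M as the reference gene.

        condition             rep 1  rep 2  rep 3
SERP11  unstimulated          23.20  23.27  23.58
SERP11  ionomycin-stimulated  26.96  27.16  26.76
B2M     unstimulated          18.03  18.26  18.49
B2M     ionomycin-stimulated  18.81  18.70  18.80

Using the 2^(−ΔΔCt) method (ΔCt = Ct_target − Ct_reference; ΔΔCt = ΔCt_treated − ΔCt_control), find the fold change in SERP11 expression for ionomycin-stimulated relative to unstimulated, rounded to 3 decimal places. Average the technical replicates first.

0.117

Mean Ct: SERP11 unstimulated 23.350; SERP11 ionomycin-stimulated 26.960; B2M unstimulated 18.260; B2M ionomycin-stimulated 18.770
ΔCt(unstimulated) = 23.350 − 18.260 = 5.090
ΔCt(ionomycin-stimulated) = 26.960 − 18.770 = 8.190
ΔΔCt = 8.190 − 5.090 = 3.100
Fold change = 2^(−3.100) = 0.1166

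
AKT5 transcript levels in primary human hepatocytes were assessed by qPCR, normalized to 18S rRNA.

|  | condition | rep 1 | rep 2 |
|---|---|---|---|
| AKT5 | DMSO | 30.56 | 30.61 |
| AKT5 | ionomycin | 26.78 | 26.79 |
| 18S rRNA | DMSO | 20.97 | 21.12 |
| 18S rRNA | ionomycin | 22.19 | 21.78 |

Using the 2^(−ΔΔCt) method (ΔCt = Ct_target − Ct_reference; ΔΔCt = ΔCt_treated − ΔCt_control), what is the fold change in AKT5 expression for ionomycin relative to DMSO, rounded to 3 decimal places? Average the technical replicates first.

Mean Ct: AKT5 DMSO 30.585; AKT5 ionomycin 26.785; 18S rRNA DMSO 21.045; 18S rRNA ionomycin 21.985
ΔCt(DMSO) = 30.585 − 21.045 = 9.540
ΔCt(ionomycin) = 26.785 − 21.985 = 4.800
ΔΔCt = 4.800 − 9.540 = -4.740
Fold change = 2^(−(-4.740)) = 2^4.740 = 26.7228

26.723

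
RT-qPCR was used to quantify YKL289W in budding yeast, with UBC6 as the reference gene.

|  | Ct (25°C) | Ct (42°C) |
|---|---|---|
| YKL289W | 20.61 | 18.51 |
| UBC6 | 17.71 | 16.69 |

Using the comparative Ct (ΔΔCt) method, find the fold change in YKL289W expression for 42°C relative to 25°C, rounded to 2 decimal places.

2.11

ΔCt(25°C) = 20.610 − 17.710 = 2.900
ΔCt(42°C) = 18.510 − 16.690 = 1.820
ΔΔCt = 1.820 − 2.900 = -1.080
Fold change = 2^(−(-1.080)) = 2^1.080 = 2.114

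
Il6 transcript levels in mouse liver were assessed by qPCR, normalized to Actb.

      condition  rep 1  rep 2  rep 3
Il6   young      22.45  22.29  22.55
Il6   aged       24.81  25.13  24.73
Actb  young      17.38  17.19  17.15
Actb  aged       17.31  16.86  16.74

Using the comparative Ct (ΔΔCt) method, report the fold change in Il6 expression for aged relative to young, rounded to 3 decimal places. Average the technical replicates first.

0.151

Mean Ct: Il6 young 22.430; Il6 aged 24.890; Actb young 17.240; Actb aged 16.970
ΔCt(young) = 22.430 − 17.240 = 5.190
ΔCt(aged) = 24.890 − 16.970 = 7.920
ΔΔCt = 7.920 − 5.190 = 2.730
Fold change = 2^(−2.730) = 0.1507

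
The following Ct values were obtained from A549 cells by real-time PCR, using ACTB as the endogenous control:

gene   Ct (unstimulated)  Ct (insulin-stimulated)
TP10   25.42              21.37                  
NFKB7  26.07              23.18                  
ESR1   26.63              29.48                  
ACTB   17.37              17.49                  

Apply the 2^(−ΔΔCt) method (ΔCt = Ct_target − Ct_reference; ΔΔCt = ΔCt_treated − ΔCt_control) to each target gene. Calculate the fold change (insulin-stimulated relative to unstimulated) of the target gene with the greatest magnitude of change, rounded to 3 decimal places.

TP10: ΔΔCt = (21.37−17.49) − (25.42−17.37) = 3.88 − 8.05 = -4.17; fold change = 2^4.17 = 18.001
NFKB7: ΔΔCt = (23.18−17.49) − (26.07−17.37) = 5.69 − 8.70 = -3.01; fold change = 2^3.01 = 8.056
ESR1: ΔΔCt = (29.48−17.49) − (26.63−17.37) = 11.99 − 9.26 = 2.73; fold change = 2^-2.73 = 0.151
TP10 has the largest |ΔΔCt| = 4.17.

18.001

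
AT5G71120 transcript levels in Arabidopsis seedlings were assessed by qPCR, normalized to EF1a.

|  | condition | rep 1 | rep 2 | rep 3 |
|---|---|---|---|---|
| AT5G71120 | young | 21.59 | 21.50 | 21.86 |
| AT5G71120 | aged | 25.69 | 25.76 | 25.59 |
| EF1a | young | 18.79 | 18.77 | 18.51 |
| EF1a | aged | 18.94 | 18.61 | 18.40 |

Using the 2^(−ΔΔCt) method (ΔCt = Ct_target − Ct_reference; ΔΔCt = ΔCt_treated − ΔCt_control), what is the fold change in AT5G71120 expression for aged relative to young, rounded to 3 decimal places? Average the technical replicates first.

Mean Ct: AT5G71120 young 21.650; AT5G71120 aged 25.680; EF1a young 18.690; EF1a aged 18.650
ΔCt(young) = 21.650 − 18.690 = 2.960
ΔCt(aged) = 25.680 − 18.650 = 7.030
ΔΔCt = 7.030 − 2.960 = 4.070
Fold change = 2^(−4.070) = 0.0595

0.060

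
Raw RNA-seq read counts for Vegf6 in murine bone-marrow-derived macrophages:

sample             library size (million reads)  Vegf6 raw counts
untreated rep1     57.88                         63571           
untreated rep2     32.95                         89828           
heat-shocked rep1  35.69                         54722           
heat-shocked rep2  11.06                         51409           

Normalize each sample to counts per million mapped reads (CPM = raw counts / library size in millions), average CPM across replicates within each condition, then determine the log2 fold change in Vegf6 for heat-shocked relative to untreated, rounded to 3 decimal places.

0.693

CPM(untreated rep1) = 63571 / 57.88 = 1098.3241
CPM(untreated rep2) = 89828 / 32.95 = 2726.1912
CPM(heat-shocked rep1) = 54722 / 35.69 = 1533.2586
CPM(heat-shocked rep2) = 51409 / 11.06 = 4648.1917
mean CPM(untreated) = 1912.2577; mean CPM(heat-shocked) = 3090.7251
Fold change = 3090.7251 / 1912.2577 = 1.61627
log2(1.61627) = 0.6927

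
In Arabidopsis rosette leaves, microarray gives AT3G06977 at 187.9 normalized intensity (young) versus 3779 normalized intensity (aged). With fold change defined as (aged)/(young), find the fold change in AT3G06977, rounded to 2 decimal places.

20.11

Fold change = 3779 / 187.9 = 20.112
AT3G06977 is upregulated.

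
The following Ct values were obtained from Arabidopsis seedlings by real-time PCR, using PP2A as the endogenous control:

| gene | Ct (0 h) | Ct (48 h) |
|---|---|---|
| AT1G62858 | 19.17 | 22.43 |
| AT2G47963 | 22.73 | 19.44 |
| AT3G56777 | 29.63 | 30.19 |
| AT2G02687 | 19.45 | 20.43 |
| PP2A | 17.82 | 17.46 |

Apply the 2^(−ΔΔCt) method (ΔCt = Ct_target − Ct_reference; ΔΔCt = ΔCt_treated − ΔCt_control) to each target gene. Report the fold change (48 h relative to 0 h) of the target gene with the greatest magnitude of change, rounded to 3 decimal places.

AT1G62858: ΔΔCt = (22.43−17.46) − (19.17−17.82) = 4.97 − 1.35 = 3.62; fold change = 2^-3.62 = 0.081
AT2G47963: ΔΔCt = (19.44−17.46) − (22.73−17.82) = 1.98 − 4.91 = -2.93; fold change = 2^2.93 = 7.621
AT3G56777: ΔΔCt = (30.19−17.46) − (29.63−17.82) = 12.73 − 11.81 = 0.92; fold change = 2^-0.92 = 0.529
AT2G02687: ΔΔCt = (20.43−17.46) − (19.45−17.82) = 2.97 − 1.63 = 1.34; fold change = 2^-1.34 = 0.395
AT1G62858 has the largest |ΔΔCt| = 3.62.

0.081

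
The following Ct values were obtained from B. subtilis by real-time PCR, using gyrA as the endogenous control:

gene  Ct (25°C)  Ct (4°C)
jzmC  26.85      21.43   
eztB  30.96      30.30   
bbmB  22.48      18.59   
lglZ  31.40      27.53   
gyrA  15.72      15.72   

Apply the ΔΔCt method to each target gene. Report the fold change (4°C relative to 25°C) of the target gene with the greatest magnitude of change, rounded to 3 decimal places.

42.814

jzmC: ΔΔCt = (21.43−15.72) − (26.85−15.72) = 5.71 − 11.13 = -5.42; fold change = 2^5.42 = 42.814
eztB: ΔΔCt = (30.30−15.72) − (30.96−15.72) = 14.58 − 15.24 = -0.66; fold change = 2^0.66 = 1.580
bbmB: ΔΔCt = (18.59−15.72) − (22.48−15.72) = 2.87 − 6.76 = -3.89; fold change = 2^3.89 = 14.825
lglZ: ΔΔCt = (27.53−15.72) − (31.40−15.72) = 11.81 − 15.68 = -3.87; fold change = 2^3.87 = 14.621
jzmC has the largest |ΔΔCt| = 5.42.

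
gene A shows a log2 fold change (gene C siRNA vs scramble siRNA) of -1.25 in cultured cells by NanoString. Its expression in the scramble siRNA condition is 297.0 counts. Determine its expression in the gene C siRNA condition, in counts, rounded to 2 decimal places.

124.87

Fold change = 2^(-1.25) = 0.4204
gene C siRNA expression = 297.0 × 0.4204 = 124.87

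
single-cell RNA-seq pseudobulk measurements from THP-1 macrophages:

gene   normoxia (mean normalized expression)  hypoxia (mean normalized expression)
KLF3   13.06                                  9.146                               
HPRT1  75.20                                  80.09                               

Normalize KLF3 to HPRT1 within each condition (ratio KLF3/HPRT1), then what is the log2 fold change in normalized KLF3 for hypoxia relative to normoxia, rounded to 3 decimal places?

KLF3/HPRT1 (normoxia) = 13.06 / 75.20 = 0.17367
KLF3/HPRT1 (hypoxia) = 9.146 / 80.09 = 0.1142
Fold change = 0.1142 / 0.17367 = 0.6575
log2(0.6575) = -0.6048

-0.605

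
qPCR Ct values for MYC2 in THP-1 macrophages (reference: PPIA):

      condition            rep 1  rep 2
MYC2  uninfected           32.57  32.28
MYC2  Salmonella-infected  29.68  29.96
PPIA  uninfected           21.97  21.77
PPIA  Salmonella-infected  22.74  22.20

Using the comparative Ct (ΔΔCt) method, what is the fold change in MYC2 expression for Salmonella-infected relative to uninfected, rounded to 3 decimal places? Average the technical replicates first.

Mean Ct: MYC2 uninfected 32.425; MYC2 Salmonella-infected 29.820; PPIA uninfected 21.870; PPIA Salmonella-infected 22.470
ΔCt(uninfected) = 32.425 − 21.870 = 10.555
ΔCt(Salmonella-infected) = 29.820 − 22.470 = 7.350
ΔΔCt = 7.350 − 10.555 = -3.205
Fold change = 2^(−(-3.205)) = 2^3.205 = 9.2215

9.221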